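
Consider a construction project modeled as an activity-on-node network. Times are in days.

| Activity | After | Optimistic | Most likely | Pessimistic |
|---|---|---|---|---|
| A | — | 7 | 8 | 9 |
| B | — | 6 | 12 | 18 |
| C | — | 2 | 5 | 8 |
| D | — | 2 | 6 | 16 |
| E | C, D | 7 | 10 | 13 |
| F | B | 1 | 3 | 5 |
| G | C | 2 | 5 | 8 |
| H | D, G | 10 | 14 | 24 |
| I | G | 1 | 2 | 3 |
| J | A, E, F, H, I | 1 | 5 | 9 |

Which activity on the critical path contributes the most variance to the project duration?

te_A = (7 + 4·8 + 9)/6 = 48/6 = 8; σ²_A = ((9−7)/6)² = 0.111
te_B = (6 + 4·12 + 18)/6 = 72/6 = 12; σ²_B = ((18−6)/6)² = 4.000
te_C = (2 + 4·5 + 8)/6 = 30/6 = 5; σ²_C = ((8−2)/6)² = 1.000
te_D = (2 + 4·6 + 16)/6 = 42/6 = 7; σ²_D = ((16−2)/6)² = 5.444
te_E = (7 + 4·10 + 13)/6 = 60/6 = 10; σ²_E = ((13−7)/6)² = 1.000
te_F = (1 + 4·3 + 5)/6 = 18/6 = 3; σ²_F = ((5−1)/6)² = 0.444
te_G = (2 + 4·5 + 8)/6 = 30/6 = 5; σ²_G = ((8−2)/6)² = 1.000
te_H = (10 + 4·14 + 24)/6 = 90/6 = 15; σ²_H = ((24−10)/6)² = 5.444
te_I = (1 + 4·2 + 3)/6 = 12/6 = 2; σ²_I = ((3−1)/6)² = 0.111
te_J = (1 + 4·5 + 9)/6 = 30/6 = 5; σ²_J = ((9−1)/6)² = 1.778

Forward pass:
ES_A = 0; EF_A = 8
ES_B = 0; EF_B = 12
ES_C = 0; EF_C = 5
ES_D = 0; EF_D = 7
ES_E = max(EF_C=5, EF_D=7) = 7; EF_E = 7+10 = 17
ES_F = 12; EF_F = 12+3 = 15
ES_G = 5; EF_G = 5+5 = 10
ES_H = max(EF_D=7, EF_G=10) = 10; EF_H = 10+15 = 25
ES_I = 10; EF_I = 10+2 = 12
ES_J = max(EF_A=8, EF_E=17, EF_F=15, EF_H=25, EF_I=12) = 25; EF_J = 25+5 = 30
Expected project duration μ = 30 days. Critical path: C → G → H → J.

Variances on critical path: σ²_C=1.000, σ²_G=1.000, σ²_H=5.444, σ²_J=1.778.
Largest is σ²_H = 5.444.

H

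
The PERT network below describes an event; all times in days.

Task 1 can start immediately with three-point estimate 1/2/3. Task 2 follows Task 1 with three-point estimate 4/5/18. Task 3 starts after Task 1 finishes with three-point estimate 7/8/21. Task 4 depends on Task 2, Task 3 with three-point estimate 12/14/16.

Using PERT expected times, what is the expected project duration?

te_Task 1 = (1 + 4·2 + 3)/6 = 12/6 = 2
te_Task 2 = (4 + 4·5 + 18)/6 = 42/6 = 7
te_Task 3 = (7 + 4·8 + 21)/6 = 60/6 = 10
te_Task 4 = (12 + 4·14 + 16)/6 = 84/6 = 14

Forward pass:
ES_Task 1 = 0; EF_Task 1 = 2
ES_Task 2 = 2; EF_Task 2 = 2+7 = 9
ES_Task 3 = 2; EF_Task 3 = 2+10 = 12
ES_Task 4 = max(EF_Task 2=9, EF_Task 3=12) = 12; EF_Task 4 = 12+14 = 26
Expected project duration μ = 26 days. Critical path: Task 1 → Task 3 → Task 4.

26 days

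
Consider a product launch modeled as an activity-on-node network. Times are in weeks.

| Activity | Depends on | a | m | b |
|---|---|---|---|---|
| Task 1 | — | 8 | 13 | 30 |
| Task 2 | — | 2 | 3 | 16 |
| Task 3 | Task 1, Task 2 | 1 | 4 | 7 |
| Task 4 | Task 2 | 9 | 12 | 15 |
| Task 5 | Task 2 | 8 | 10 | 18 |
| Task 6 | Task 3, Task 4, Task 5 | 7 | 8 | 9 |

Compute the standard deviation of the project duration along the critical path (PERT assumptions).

3.82 weeks

te_Task 1 = (8 + 4·13 + 30)/6 = 90/6 = 15; σ²_Task 1 = ((30−8)/6)² = 13.444
te_Task 2 = (2 + 4·3 + 16)/6 = 30/6 = 5; σ²_Task 2 = ((16−2)/6)² = 5.444
te_Task 3 = (1 + 4·4 + 7)/6 = 24/6 = 4; σ²_Task 3 = ((7−1)/6)² = 1.000
te_Task 4 = (9 + 4·12 + 15)/6 = 72/6 = 12; σ²_Task 4 = ((15−9)/6)² = 1.000
te_Task 5 = (8 + 4·10 + 18)/6 = 66/6 = 11; σ²_Task 5 = ((18−8)/6)² = 2.778
te_Task 6 = (7 + 4·8 + 9)/6 = 48/6 = 8; σ²_Task 6 = ((9−7)/6)² = 0.111

Forward pass:
ES_Task 1 = 0; EF_Task 1 = 15
ES_Task 2 = 0; EF_Task 2 = 5
ES_Task 3 = max(EF_Task 1=15, EF_Task 2=5) = 15; EF_Task 3 = 15+4 = 19
ES_Task 4 = 5; EF_Task 4 = 5+12 = 17
ES_Task 5 = 5; EF_Task 5 = 5+11 = 16
ES_Task 6 = max(EF_Task 3=19, EF_Task 4=17, EF_Task 5=16) = 19; EF_Task 6 = 19+8 = 27
Expected project duration μ = 27 weeks. Critical path: Task 1 → Task 3 → Task 6.

Variance along critical path = 13.444 + 1.000 + 0.111 = 14.556
σ = √14.556 = 3.815 weeks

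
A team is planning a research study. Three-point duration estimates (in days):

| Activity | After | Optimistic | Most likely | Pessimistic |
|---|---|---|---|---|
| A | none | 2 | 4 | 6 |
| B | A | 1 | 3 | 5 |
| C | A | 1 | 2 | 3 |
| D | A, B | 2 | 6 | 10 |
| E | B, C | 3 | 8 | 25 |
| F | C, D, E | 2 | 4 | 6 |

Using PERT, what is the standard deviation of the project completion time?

3.84 days

te_A = (2 + 4·4 + 6)/6 = 24/6 = 4; σ²_A = ((6−2)/6)² = 0.444
te_B = (1 + 4·3 + 5)/6 = 18/6 = 3; σ²_B = ((5−1)/6)² = 0.444
te_C = (1 + 4·2 + 3)/6 = 12/6 = 2; σ²_C = ((3−1)/6)² = 0.111
te_D = (2 + 4·6 + 10)/6 = 36/6 = 6; σ²_D = ((10−2)/6)² = 1.778
te_E = (3 + 4·8 + 25)/6 = 60/6 = 10; σ²_E = ((25−3)/6)² = 13.444
te_F = (2 + 4·4 + 6)/6 = 24/6 = 4; σ²_F = ((6−2)/6)² = 0.444

Forward pass:
ES_A = 0; EF_A = 4
ES_B = 4; EF_B = 4+3 = 7
ES_C = 4; EF_C = 4+2 = 6
ES_D = max(EF_A=4, EF_B=7) = 7; EF_D = 7+6 = 13
ES_E = max(EF_B=7, EF_C=6) = 7; EF_E = 7+10 = 17
ES_F = max(EF_C=6, EF_D=13, EF_E=17) = 17; EF_F = 17+4 = 21
Expected project duration μ = 21 days. Critical path: A → B → E → F.

Variance along critical path = 0.444 + 0.444 + 13.444 + 0.444 = 14.778
σ = √14.778 = 3.844 days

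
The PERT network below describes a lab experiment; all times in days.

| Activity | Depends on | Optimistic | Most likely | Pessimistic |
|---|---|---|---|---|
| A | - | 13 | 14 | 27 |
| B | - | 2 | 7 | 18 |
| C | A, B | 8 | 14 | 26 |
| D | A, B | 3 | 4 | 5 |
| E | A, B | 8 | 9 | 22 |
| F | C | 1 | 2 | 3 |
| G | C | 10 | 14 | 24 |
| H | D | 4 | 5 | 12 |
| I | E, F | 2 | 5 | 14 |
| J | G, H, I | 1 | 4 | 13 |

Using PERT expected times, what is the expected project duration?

te_A = (13 + 4·14 + 27)/6 = 96/6 = 16
te_B = (2 + 4·7 + 18)/6 = 48/6 = 8
te_C = (8 + 4·14 + 26)/6 = 90/6 = 15
te_D = (3 + 4·4 + 5)/6 = 24/6 = 4
te_E = (8 + 4·9 + 22)/6 = 66/6 = 11
te_F = (1 + 4·2 + 3)/6 = 12/6 = 2
te_G = (10 + 4·14 + 24)/6 = 90/6 = 15
te_H = (4 + 4·5 + 12)/6 = 36/6 = 6
te_I = (2 + 4·5 + 14)/6 = 36/6 = 6
te_J = (1 + 4·4 + 13)/6 = 30/6 = 5

Forward pass:
ES_A = 0; EF_A = 16
ES_B = 0; EF_B = 8
ES_C = max(EF_A=16, EF_B=8) = 16; EF_C = 16+15 = 31
ES_D = max(EF_A=16, EF_B=8) = 16; EF_D = 16+4 = 20
ES_E = max(EF_A=16, EF_B=8) = 16; EF_E = 16+11 = 27
ES_F = 31; EF_F = 31+2 = 33
ES_G = 31; EF_G = 31+15 = 46
ES_H = 20; EF_H = 20+6 = 26
ES_I = max(EF_E=27, EF_F=33) = 33; EF_I = 33+6 = 39
ES_J = max(EF_G=46, EF_H=26, EF_I=39) = 46; EF_J = 46+5 = 51
Expected project duration μ = 51 days. Critical path: A → C → G → J.

51 days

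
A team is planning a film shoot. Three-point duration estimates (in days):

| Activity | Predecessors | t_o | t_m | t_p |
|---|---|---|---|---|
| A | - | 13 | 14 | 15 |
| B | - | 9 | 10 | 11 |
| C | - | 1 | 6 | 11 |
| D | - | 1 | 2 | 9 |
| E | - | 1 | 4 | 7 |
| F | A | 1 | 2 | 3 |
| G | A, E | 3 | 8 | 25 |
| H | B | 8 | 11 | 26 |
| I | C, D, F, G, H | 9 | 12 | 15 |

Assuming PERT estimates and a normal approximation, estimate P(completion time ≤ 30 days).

te_A = (13 + 4·14 + 15)/6 = 84/6 = 14; σ²_A = ((15−13)/6)² = 0.111
te_B = (9 + 4·10 + 11)/6 = 60/6 = 10; σ²_B = ((11−9)/6)² = 0.111
te_C = (1 + 4·6 + 11)/6 = 36/6 = 6; σ²_C = ((11−1)/6)² = 2.778
te_D = (1 + 4·2 + 9)/6 = 18/6 = 3; σ²_D = ((9−1)/6)² = 1.778
te_E = (1 + 4·4 + 7)/6 = 24/6 = 4; σ²_E = ((7−1)/6)² = 1.000
te_F = (1 + 4·2 + 3)/6 = 12/6 = 2; σ²_F = ((3−1)/6)² = 0.111
te_G = (3 + 4·8 + 25)/6 = 60/6 = 10; σ²_G = ((25−3)/6)² = 13.444
te_H = (8 + 4·11 + 26)/6 = 78/6 = 13; σ²_H = ((26−8)/6)² = 9.000
te_I = (9 + 4·12 + 15)/6 = 72/6 = 12; σ²_I = ((15−9)/6)² = 1.000

Forward pass:
ES_A = 0; EF_A = 14
ES_B = 0; EF_B = 10
ES_C = 0; EF_C = 6
ES_D = 0; EF_D = 3
ES_E = 0; EF_E = 4
ES_F = 14; EF_F = 14+2 = 16
ES_G = max(EF_A=14, EF_E=4) = 14; EF_G = 14+10 = 24
ES_H = 10; EF_H = 10+13 = 23
ES_I = max(EF_C=6, EF_D=3, EF_F=16, EF_G=24, EF_H=23) = 24; EF_I = 24+12 = 36
Expected project duration μ = 36 days. Critical path: A → G → I.

Variance along critical path = 0.111 + 13.444 + 1.000 = 14.556; σ = √14.556 = 3.815 days.
Z = (30 − 36) / 3.815 = -1.573
P(T ≤ 30) = Φ(-1.573) ≈ 0.058

0.058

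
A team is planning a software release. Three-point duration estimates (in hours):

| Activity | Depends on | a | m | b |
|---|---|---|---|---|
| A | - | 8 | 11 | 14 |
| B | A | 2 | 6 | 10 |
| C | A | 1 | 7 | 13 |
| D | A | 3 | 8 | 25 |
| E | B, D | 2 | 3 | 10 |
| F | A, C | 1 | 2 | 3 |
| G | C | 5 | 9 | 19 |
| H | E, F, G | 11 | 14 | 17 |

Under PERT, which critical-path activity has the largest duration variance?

te_A = (8 + 4·11 + 14)/6 = 66/6 = 11; σ²_A = ((14−8)/6)² = 1.000
te_B = (2 + 4·6 + 10)/6 = 36/6 = 6; σ²_B = ((10−2)/6)² = 1.778
te_C = (1 + 4·7 + 13)/6 = 42/6 = 7; σ²_C = ((13−1)/6)² = 4.000
te_D = (3 + 4·8 + 25)/6 = 60/6 = 10; σ²_D = ((25−3)/6)² = 13.444
te_E = (2 + 4·3 + 10)/6 = 24/6 = 4; σ²_E = ((10−2)/6)² = 1.778
te_F = (1 + 4·2 + 3)/6 = 12/6 = 2; σ²_F = ((3−1)/6)² = 0.111
te_G = (5 + 4·9 + 19)/6 = 60/6 = 10; σ²_G = ((19−5)/6)² = 5.444
te_H = (11 + 4·14 + 17)/6 = 84/6 = 14; σ²_H = ((17−11)/6)² = 1.000

Forward pass:
ES_A = 0; EF_A = 11
ES_B = 11; EF_B = 11+6 = 17
ES_C = 11; EF_C = 11+7 = 18
ES_D = 11; EF_D = 11+10 = 21
ES_E = max(EF_B=17, EF_D=21) = 21; EF_E = 21+4 = 25
ES_F = max(EF_A=11, EF_C=18) = 18; EF_F = 18+2 = 20
ES_G = 18; EF_G = 18+10 = 28
ES_H = max(EF_E=25, EF_F=20, EF_G=28) = 28; EF_H = 28+14 = 42
Expected project duration μ = 42 hours. Critical path: A → C → G → H.

Variances on critical path: σ²_A=1.000, σ²_C=4.000, σ²_G=5.444, σ²_H=1.000.
Largest is σ²_G = 5.444.

G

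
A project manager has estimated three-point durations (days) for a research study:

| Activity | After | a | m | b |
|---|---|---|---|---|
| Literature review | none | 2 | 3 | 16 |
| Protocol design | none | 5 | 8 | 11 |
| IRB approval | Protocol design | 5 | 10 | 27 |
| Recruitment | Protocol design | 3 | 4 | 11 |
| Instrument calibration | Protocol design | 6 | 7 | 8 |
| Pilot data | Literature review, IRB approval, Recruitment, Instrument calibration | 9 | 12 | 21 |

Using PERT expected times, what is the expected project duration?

33 days

te_Literature review = (2 + 4·3 + 16)/6 = 30/6 = 5
te_Protocol design = (5 + 4·8 + 11)/6 = 48/6 = 8
te_IRB approval = (5 + 4·10 + 27)/6 = 72/6 = 12
te_Recruitment = (3 + 4·4 + 11)/6 = 30/6 = 5
te_Instrument calibration = (6 + 4·7 + 8)/6 = 42/6 = 7
te_Pilot data = (9 + 4·12 + 21)/6 = 78/6 = 13

Forward pass:
ES_Literature review = 0; EF_Literature review = 5
ES_Protocol design = 0; EF_Protocol design = 8
ES_IRB approval = 8; EF_IRB approval = 8+12 = 20
ES_Recruitment = 8; EF_Recruitment = 8+5 = 13
ES_Instrument calibration = 8; EF_Instrument calibration = 8+7 = 15
ES_Pilot data = max(EF_Literature review=5, EF_IRB approval=20, EF_Recruitment=13, EF_Instrument calibration=15) = 20; EF_Pilot data = 20+13 = 33
Expected project duration μ = 33 days. Critical path: Protocol design → IRB approval → Pilot data.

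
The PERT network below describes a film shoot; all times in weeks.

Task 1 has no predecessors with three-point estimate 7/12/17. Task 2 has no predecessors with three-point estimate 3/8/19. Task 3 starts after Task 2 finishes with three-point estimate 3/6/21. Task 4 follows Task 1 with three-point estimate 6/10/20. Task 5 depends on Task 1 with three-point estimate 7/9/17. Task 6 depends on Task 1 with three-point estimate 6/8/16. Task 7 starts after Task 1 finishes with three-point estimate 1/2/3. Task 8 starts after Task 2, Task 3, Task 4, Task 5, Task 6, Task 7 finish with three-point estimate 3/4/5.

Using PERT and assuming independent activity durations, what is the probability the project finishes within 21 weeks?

0.019

te_Task 1 = (7 + 4·12 + 17)/6 = 72/6 = 12; σ²_Task 1 = ((17−7)/6)² = 2.778
te_Task 2 = (3 + 4·8 + 19)/6 = 54/6 = 9; σ²_Task 2 = ((19−3)/6)² = 7.111
te_Task 3 = (3 + 4·6 + 21)/6 = 48/6 = 8; σ²_Task 3 = ((21−3)/6)² = 9.000
te_Task 4 = (6 + 4·10 + 20)/6 = 66/6 = 11; σ²_Task 4 = ((20−6)/6)² = 5.444
te_Task 5 = (7 + 4·9 + 17)/6 = 60/6 = 10; σ²_Task 5 = ((17−7)/6)² = 2.778
te_Task 6 = (6 + 4·8 + 16)/6 = 54/6 = 9; σ²_Task 6 = ((16−6)/6)² = 2.778
te_Task 7 = (1 + 4·2 + 3)/6 = 12/6 = 2; σ²_Task 7 = ((3−1)/6)² = 0.111
te_Task 8 = (3 + 4·4 + 5)/6 = 24/6 = 4; σ²_Task 8 = ((5−3)/6)² = 0.111

Forward pass:
ES_Task 1 = 0; EF_Task 1 = 12
ES_Task 2 = 0; EF_Task 2 = 9
ES_Task 3 = 9; EF_Task 3 = 9+8 = 17
ES_Task 4 = 12; EF_Task 4 = 12+11 = 23
ES_Task 5 = 12; EF_Task 5 = 12+10 = 22
ES_Task 6 = 12; EF_Task 6 = 12+9 = 21
ES_Task 7 = 12; EF_Task 7 = 12+2 = 14
ES_Task 8 = max(EF_Task 2=9, EF_Task 3=17, EF_Task 4=23, EF_Task 5=22, EF_Task 6=21, EF_Task 7=14) = 23; EF_Task 8 = 23+4 = 27
Expected project duration μ = 27 weeks. Critical path: Task 1 → Task 4 → Task 8.

Variance along critical path = 2.778 + 5.444 + 0.111 = 8.333; σ = √8.333 = 2.887 weeks.
Z = (21 − 27) / 2.887 = -2.078
P(T ≤ 21) = Φ(-2.078) ≈ 0.019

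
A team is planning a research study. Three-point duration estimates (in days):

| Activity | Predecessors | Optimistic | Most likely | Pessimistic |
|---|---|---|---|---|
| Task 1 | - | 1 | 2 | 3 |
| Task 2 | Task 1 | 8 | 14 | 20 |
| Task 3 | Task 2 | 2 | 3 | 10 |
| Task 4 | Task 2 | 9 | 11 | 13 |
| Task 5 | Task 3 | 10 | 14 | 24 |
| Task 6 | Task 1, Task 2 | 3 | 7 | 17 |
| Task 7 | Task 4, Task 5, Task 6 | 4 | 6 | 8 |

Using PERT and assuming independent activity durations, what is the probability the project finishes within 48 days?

te_Task 1 = (1 + 4·2 + 3)/6 = 12/6 = 2; σ²_Task 1 = ((3−1)/6)² = 0.111
te_Task 2 = (8 + 4·14 + 20)/6 = 84/6 = 14; σ²_Task 2 = ((20−8)/6)² = 4.000
te_Task 3 = (2 + 4·3 + 10)/6 = 24/6 = 4; σ²_Task 3 = ((10−2)/6)² = 1.778
te_Task 4 = (9 + 4·11 + 13)/6 = 66/6 = 11; σ²_Task 4 = ((13−9)/6)² = 0.444
te_Task 5 = (10 + 4·14 + 24)/6 = 90/6 = 15; σ²_Task 5 = ((24−10)/6)² = 5.444
te_Task 6 = (3 + 4·7 + 17)/6 = 48/6 = 8; σ²_Task 6 = ((17−3)/6)² = 5.444
te_Task 7 = (4 + 4·6 + 8)/6 = 36/6 = 6; σ²_Task 7 = ((8−4)/6)² = 0.444

Forward pass:
ES_Task 1 = 0; EF_Task 1 = 2
ES_Task 2 = 2; EF_Task 2 = 2+14 = 16
ES_Task 3 = 16; EF_Task 3 = 16+4 = 20
ES_Task 4 = 16; EF_Task 4 = 16+11 = 27
ES_Task 5 = 20; EF_Task 5 = 20+15 = 35
ES_Task 6 = max(EF_Task 1=2, EF_Task 2=16) = 16; EF_Task 6 = 16+8 = 24
ES_Task 7 = max(EF_Task 4=27, EF_Task 5=35, EF_Task 6=24) = 35; EF_Task 7 = 35+6 = 41
Expected project duration μ = 41 days. Critical path: Task 1 → Task 2 → Task 3 → Task 5 → Task 7.

Variance along critical path = 0.111 + 4.000 + 1.778 + 5.444 + 0.444 = 11.778; σ = √11.778 = 3.432 days.
Z = (48 − 41) / 3.432 = 2.040
P(T ≤ 48) = Φ(2.040) ≈ 0.979

0.979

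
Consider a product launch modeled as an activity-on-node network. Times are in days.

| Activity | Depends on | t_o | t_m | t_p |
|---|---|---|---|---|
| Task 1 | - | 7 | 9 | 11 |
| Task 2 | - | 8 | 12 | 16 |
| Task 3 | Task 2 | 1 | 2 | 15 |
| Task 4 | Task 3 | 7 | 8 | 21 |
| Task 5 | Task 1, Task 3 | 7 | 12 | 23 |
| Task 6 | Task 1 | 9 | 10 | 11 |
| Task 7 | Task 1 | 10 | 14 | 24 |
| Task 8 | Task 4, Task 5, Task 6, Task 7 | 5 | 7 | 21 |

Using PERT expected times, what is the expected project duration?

te_Task 1 = (7 + 4·9 + 11)/6 = 54/6 = 9
te_Task 2 = (8 + 4·12 + 16)/6 = 72/6 = 12
te_Task 3 = (1 + 4·2 + 15)/6 = 24/6 = 4
te_Task 4 = (7 + 4·8 + 21)/6 = 60/6 = 10
te_Task 5 = (7 + 4·12 + 23)/6 = 78/6 = 13
te_Task 6 = (9 + 4·10 + 11)/6 = 60/6 = 10
te_Task 7 = (10 + 4·14 + 24)/6 = 90/6 = 15
te_Task 8 = (5 + 4·7 + 21)/6 = 54/6 = 9

Forward pass:
ES_Task 1 = 0; EF_Task 1 = 9
ES_Task 2 = 0; EF_Task 2 = 12
ES_Task 3 = 12; EF_Task 3 = 12+4 = 16
ES_Task 4 = 16; EF_Task 4 = 16+10 = 26
ES_Task 5 = max(EF_Task 1=9, EF_Task 3=16) = 16; EF_Task 5 = 16+13 = 29
ES_Task 6 = 9; EF_Task 6 = 9+10 = 19
ES_Task 7 = 9; EF_Task 7 = 9+15 = 24
ES_Task 8 = max(EF_Task 4=26, EF_Task 5=29, EF_Task 6=19, EF_Task 7=24) = 29; EF_Task 8 = 29+9 = 38
Expected project duration μ = 38 days. Critical path: Task 2 → Task 3 → Task 5 → Task 8.

38 days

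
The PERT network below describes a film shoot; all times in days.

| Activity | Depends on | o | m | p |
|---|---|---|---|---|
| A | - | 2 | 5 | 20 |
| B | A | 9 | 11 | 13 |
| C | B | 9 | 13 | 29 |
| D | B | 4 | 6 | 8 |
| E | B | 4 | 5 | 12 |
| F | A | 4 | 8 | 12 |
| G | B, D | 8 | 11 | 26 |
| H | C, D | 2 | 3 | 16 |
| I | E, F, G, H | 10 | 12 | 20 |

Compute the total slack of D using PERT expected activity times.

1 days

te_A = (2 + 4·5 + 20)/6 = 42/6 = 7
te_B = (9 + 4·11 + 13)/6 = 66/6 = 11
te_C = (9 + 4·13 + 29)/6 = 90/6 = 15
te_D = (4 + 4·6 + 8)/6 = 36/6 = 6
te_E = (4 + 4·5 + 12)/6 = 36/6 = 6
te_F = (4 + 4·8 + 12)/6 = 48/6 = 8
te_G = (8 + 4·11 + 26)/6 = 78/6 = 13
te_H = (2 + 4·3 + 16)/6 = 30/6 = 5
te_I = (10 + 4·12 + 20)/6 = 78/6 = 13

Forward pass:
ES_A = 0; EF_A = 7
ES_B = 7; EF_B = 7+11 = 18
ES_C = 18; EF_C = 18+15 = 33
ES_D = 18; EF_D = 18+6 = 24
ES_E = 18; EF_E = 18+6 = 24
ES_F = 7; EF_F = 7+8 = 15
ES_G = max(EF_B=18, EF_D=24) = 24; EF_G = 24+13 = 37
ES_H = max(EF_C=33, EF_D=24) = 33; EF_H = 33+5 = 38
ES_I = max(EF_E=24, EF_F=15, EF_G=37, EF_H=38) = 38; EF_I = 38+13 = 51
Expected project duration μ = 51 days. Critical path: A → B → C → H → I.

Backward pass:
LF_I = 51; LS_I = 51−13 = 38
LF_H = LS_I = 38; LS_H = 38−5 = 33
LF_G = LS_I = 38; LS_G = 38−13 = 25
LF_F = LS_I = 38; LS_F = 38−8 = 30
LF_E = LS_I = 38; LS_E = 38−6 = 32
LF_D = min(LS_G=25, LS_H=33) = 25; LS_D = 25−6 = 19
LF_C = LS_H = 33; LS_C = 33−15 = 18
LF_B = min(LS_C=18, LS_D=19, LS_E=32, LS_G=25) = 18; LS_B = 18−11 = 7
LF_A = min(LS_B=7, LS_F=30) = 7; LS_A = 7−7 = 0
Slack_D = LS_D − ES_D = 19 − 18 = 1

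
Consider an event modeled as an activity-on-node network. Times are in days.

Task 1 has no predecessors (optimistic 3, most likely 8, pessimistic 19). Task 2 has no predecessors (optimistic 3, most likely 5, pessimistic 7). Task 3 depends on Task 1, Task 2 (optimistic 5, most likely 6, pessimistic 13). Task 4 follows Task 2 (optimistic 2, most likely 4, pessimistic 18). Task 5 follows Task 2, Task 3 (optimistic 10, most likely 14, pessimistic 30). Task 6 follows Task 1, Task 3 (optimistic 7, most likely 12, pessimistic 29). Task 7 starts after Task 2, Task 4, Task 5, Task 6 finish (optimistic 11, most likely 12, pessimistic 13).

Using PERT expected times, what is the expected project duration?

te_Task 1 = (3 + 4·8 + 19)/6 = 54/6 = 9
te_Task 2 = (3 + 4·5 + 7)/6 = 30/6 = 5
te_Task 3 = (5 + 4·6 + 13)/6 = 42/6 = 7
te_Task 4 = (2 + 4·4 + 18)/6 = 36/6 = 6
te_Task 5 = (10 + 4·14 + 30)/6 = 96/6 = 16
te_Task 6 = (7 + 4·12 + 29)/6 = 84/6 = 14
te_Task 7 = (11 + 4·12 + 13)/6 = 72/6 = 12

Forward pass:
ES_Task 1 = 0; EF_Task 1 = 9
ES_Task 2 = 0; EF_Task 2 = 5
ES_Task 3 = max(EF_Task 1=9, EF_Task 2=5) = 9; EF_Task 3 = 9+7 = 16
ES_Task 4 = 5; EF_Task 4 = 5+6 = 11
ES_Task 5 = max(EF_Task 2=5, EF_Task 3=16) = 16; EF_Task 5 = 16+16 = 32
ES_Task 6 = max(EF_Task 1=9, EF_Task 3=16) = 16; EF_Task 6 = 16+14 = 30
ES_Task 7 = max(EF_Task 2=5, EF_Task 4=11, EF_Task 5=32, EF_Task 6=30) = 32; EF_Task 7 = 32+12 = 44
Expected project duration μ = 44 days. Critical path: Task 1 → Task 3 → Task 5 → Task 7.

44 days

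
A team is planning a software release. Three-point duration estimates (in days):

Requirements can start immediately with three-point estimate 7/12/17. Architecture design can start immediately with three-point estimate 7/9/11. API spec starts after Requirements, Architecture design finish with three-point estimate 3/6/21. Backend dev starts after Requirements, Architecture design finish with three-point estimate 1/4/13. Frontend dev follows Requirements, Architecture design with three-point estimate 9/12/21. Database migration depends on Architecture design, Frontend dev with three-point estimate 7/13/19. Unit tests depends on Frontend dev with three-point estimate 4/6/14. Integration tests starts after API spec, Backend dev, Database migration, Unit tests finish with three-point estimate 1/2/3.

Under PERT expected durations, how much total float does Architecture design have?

3 days

te_Requirements = (7 + 4·12 + 17)/6 = 72/6 = 12
te_Architecture design = (7 + 4·9 + 11)/6 = 54/6 = 9
te_API spec = (3 + 4·6 + 21)/6 = 48/6 = 8
te_Backend dev = (1 + 4·4 + 13)/6 = 30/6 = 5
te_Frontend dev = (9 + 4·12 + 21)/6 = 78/6 = 13
te_Database migration = (7 + 4·13 + 19)/6 = 78/6 = 13
te_Unit tests = (4 + 4·6 + 14)/6 = 42/6 = 7
te_Integration tests = (1 + 4·2 + 3)/6 = 12/6 = 2

Forward pass:
ES_Requirements = 0; EF_Requirements = 12
ES_Architecture design = 0; EF_Architecture design = 9
ES_API spec = max(EF_Requirements=12, EF_Architecture design=9) = 12; EF_API spec = 12+8 = 20
ES_Backend dev = max(EF_Requirements=12, EF_Architecture design=9) = 12; EF_Backend dev = 12+5 = 17
ES_Frontend dev = max(EF_Requirements=12, EF_Architecture design=9) = 12; EF_Frontend dev = 12+13 = 25
ES_Database migration = max(EF_Architecture design=9, EF_Frontend dev=25) = 25; EF_Database migration = 25+13 = 38
ES_Unit tests = 25; EF_Unit tests = 25+7 = 32
ES_Integration tests = max(EF_API spec=20, EF_Backend dev=17, EF_Database migration=38, EF_Unit tests=32) = 38; EF_Integration tests = 38+2 = 40
Expected project duration μ = 40 days. Critical path: Requirements → Frontend dev → Database migration → Integration tests.

Backward pass:
LF_Integration tests = 40; LS_Integration tests = 40−2 = 38
LF_Unit tests = LS_Integration tests = 38; LS_Unit tests = 38−7 = 31
LF_Database migration = LS_Integration tests = 38; LS_Database migration = 38−13 = 25
LF_Frontend dev = min(LS_Database migration=25, LS_Unit tests=31) = 25; LS_Frontend dev = 25−13 = 12
LF_Backend dev = LS_Integration tests = 38; LS_Backend dev = 38−5 = 33
LF_API spec = LS_Integration tests = 38; LS_API spec = 38−8 = 30
LF_Architecture design = min(LS_API spec=30, LS_Backend dev=33, LS_Frontend dev=12, LS_Database migration=25) = 12; LS_Architecture design = 12−9 = 3
LF_Requirements = min(LS_API spec=30, LS_Backend dev=33, LS_Frontend dev=12) = 12; LS_Requirements = 12−12 = 0
Slack_Architecture design = LS_Architecture design − ES_Architecture design = 3 − 0 = 3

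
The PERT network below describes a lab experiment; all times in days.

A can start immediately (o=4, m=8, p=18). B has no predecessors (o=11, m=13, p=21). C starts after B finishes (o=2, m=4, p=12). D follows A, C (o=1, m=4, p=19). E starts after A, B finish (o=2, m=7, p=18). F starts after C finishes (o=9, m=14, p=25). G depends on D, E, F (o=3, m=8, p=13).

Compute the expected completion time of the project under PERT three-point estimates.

42 days

te_A = (4 + 4·8 + 18)/6 = 54/6 = 9
te_B = (11 + 4·13 + 21)/6 = 84/6 = 14
te_C = (2 + 4·4 + 12)/6 = 30/6 = 5
te_D = (1 + 4·4 + 19)/6 = 36/6 = 6
te_E = (2 + 4·7 + 18)/6 = 48/6 = 8
te_F = (9 + 4·14 + 25)/6 = 90/6 = 15
te_G = (3 + 4·8 + 13)/6 = 48/6 = 8

Forward pass:
ES_A = 0; EF_A = 9
ES_B = 0; EF_B = 14
ES_C = 14; EF_C = 14+5 = 19
ES_D = max(EF_A=9, EF_C=19) = 19; EF_D = 19+6 = 25
ES_E = max(EF_A=9, EF_B=14) = 14; EF_E = 14+8 = 22
ES_F = 19; EF_F = 19+15 = 34
ES_G = max(EF_D=25, EF_E=22, EF_F=34) = 34; EF_G = 34+8 = 42
Expected project duration μ = 42 days. Critical path: B → C → F → G.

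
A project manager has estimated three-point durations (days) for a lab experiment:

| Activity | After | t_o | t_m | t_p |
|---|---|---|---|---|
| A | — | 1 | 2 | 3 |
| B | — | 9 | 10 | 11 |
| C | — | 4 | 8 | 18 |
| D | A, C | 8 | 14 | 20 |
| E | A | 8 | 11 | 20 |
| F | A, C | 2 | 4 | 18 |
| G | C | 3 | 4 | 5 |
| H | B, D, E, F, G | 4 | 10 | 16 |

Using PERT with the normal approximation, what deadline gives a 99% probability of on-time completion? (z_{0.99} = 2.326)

te_A = (1 + 4·2 + 3)/6 = 12/6 = 2; σ²_A = ((3−1)/6)² = 0.111
te_B = (9 + 4·10 + 11)/6 = 60/6 = 10; σ²_B = ((11−9)/6)² = 0.111
te_C = (4 + 4·8 + 18)/6 = 54/6 = 9; σ²_C = ((18−4)/6)² = 5.444
te_D = (8 + 4·14 + 20)/6 = 84/6 = 14; σ²_D = ((20−8)/6)² = 4.000
te_E = (8 + 4·11 + 20)/6 = 72/6 = 12; σ²_E = ((20−8)/6)² = 4.000
te_F = (2 + 4·4 + 18)/6 = 36/6 = 6; σ²_F = ((18−2)/6)² = 7.111
te_G = (3 + 4·4 + 5)/6 = 24/6 = 4; σ²_G = ((5−3)/6)² = 0.111
te_H = (4 + 4·10 + 16)/6 = 60/6 = 10; σ²_H = ((16−4)/6)² = 4.000

Forward pass:
ES_A = 0; EF_A = 2
ES_B = 0; EF_B = 10
ES_C = 0; EF_C = 9
ES_D = max(EF_A=2, EF_C=9) = 9; EF_D = 9+14 = 23
ES_E = 2; EF_E = 2+12 = 14
ES_F = max(EF_A=2, EF_C=9) = 9; EF_F = 9+6 = 15
ES_G = 9; EF_G = 9+4 = 13
ES_H = max(EF_B=10, EF_D=23, EF_E=14, EF_F=15, EF_G=13) = 23; EF_H = 23+10 = 33
Expected project duration μ = 33 days. Critical path: C → D → H.

Variance along critical path = 5.444 + 4.000 + 4.000 = 13.444; σ = 3.667 days.
D = μ + z·σ = 33 + 2.326·3.667 = 41.5 days

41.5 days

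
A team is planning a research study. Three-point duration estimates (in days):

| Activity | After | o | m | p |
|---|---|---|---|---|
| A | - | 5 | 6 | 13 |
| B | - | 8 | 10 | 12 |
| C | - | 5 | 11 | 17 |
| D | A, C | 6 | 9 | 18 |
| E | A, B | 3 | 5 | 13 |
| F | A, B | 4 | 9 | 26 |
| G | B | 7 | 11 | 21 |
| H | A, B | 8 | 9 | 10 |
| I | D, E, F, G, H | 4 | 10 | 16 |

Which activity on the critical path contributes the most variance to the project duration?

G

te_A = (5 + 4·6 + 13)/6 = 42/6 = 7; σ²_A = ((13−5)/6)² = 1.778
te_B = (8 + 4·10 + 12)/6 = 60/6 = 10; σ²_B = ((12−8)/6)² = 0.444
te_C = (5 + 4·11 + 17)/6 = 66/6 = 11; σ²_C = ((17−5)/6)² = 4.000
te_D = (6 + 4·9 + 18)/6 = 60/6 = 10; σ²_D = ((18−6)/6)² = 4.000
te_E = (3 + 4·5 + 13)/6 = 36/6 = 6; σ²_E = ((13−3)/6)² = 2.778
te_F = (4 + 4·9 + 26)/6 = 66/6 = 11; σ²_F = ((26−4)/6)² = 13.444
te_G = (7 + 4·11 + 21)/6 = 72/6 = 12; σ²_G = ((21−7)/6)² = 5.444
te_H = (8 + 4·9 + 10)/6 = 54/6 = 9; σ²_H = ((10−8)/6)² = 0.111
te_I = (4 + 4·10 + 16)/6 = 60/6 = 10; σ²_I = ((16−4)/6)² = 4.000

Forward pass:
ES_A = 0; EF_A = 7
ES_B = 0; EF_B = 10
ES_C = 0; EF_C = 11
ES_D = max(EF_A=7, EF_C=11) = 11; EF_D = 11+10 = 21
ES_E = max(EF_A=7, EF_B=10) = 10; EF_E = 10+6 = 16
ES_F = max(EF_A=7, EF_B=10) = 10; EF_F = 10+11 = 21
ES_G = 10; EF_G = 10+12 = 22
ES_H = max(EF_A=7, EF_B=10) = 10; EF_H = 10+9 = 19
ES_I = max(EF_D=21, EF_E=16, EF_F=21, EF_G=22, EF_H=19) = 22; EF_I = 22+10 = 32
Expected project duration μ = 32 days. Critical path: B → G → I.

Variances on critical path: σ²_B=0.444, σ²_G=5.444, σ²_I=4.000.
Largest is σ²_G = 5.444.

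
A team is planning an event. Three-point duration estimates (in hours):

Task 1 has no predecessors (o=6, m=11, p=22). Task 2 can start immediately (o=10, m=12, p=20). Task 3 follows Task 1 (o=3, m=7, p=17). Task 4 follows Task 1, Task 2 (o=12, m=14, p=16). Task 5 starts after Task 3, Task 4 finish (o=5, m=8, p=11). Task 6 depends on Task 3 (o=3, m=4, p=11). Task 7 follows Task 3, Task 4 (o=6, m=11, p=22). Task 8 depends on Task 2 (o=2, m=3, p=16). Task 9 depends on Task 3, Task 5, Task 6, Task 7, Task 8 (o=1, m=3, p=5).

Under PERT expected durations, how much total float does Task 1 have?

1 hours

te_Task 1 = (6 + 4·11 + 22)/6 = 72/6 = 12
te_Task 2 = (10 + 4·12 + 20)/6 = 78/6 = 13
te_Task 3 = (3 + 4·7 + 17)/6 = 48/6 = 8
te_Task 4 = (12 + 4·14 + 16)/6 = 84/6 = 14
te_Task 5 = (5 + 4·8 + 11)/6 = 48/6 = 8
te_Task 6 = (3 + 4·4 + 11)/6 = 30/6 = 5
te_Task 7 = (6 + 4·11 + 22)/6 = 72/6 = 12
te_Task 8 = (2 + 4·3 + 16)/6 = 30/6 = 5
te_Task 9 = (1 + 4·3 + 5)/6 = 18/6 = 3

Forward pass:
ES_Task 1 = 0; EF_Task 1 = 12
ES_Task 2 = 0; EF_Task 2 = 13
ES_Task 3 = 12; EF_Task 3 = 12+8 = 20
ES_Task 4 = max(EF_Task 1=12, EF_Task 2=13) = 13; EF_Task 4 = 13+14 = 27
ES_Task 5 = max(EF_Task 3=20, EF_Task 4=27) = 27; EF_Task 5 = 27+8 = 35
ES_Task 6 = 20; EF_Task 6 = 20+5 = 25
ES_Task 7 = max(EF_Task 3=20, EF_Task 4=27) = 27; EF_Task 7 = 27+12 = 39
ES_Task 8 = 13; EF_Task 8 = 13+5 = 18
ES_Task 9 = max(EF_Task 3=20, EF_Task 5=35, EF_Task 6=25, EF_Task 7=39, EF_Task 8=18) = 39; EF_Task 9 = 39+3 = 42
Expected project duration μ = 42 hours. Critical path: Task 2 → Task 4 → Task 7 → Task 9.

Backward pass:
LF_Task 9 = 42; LS_Task 9 = 42−3 = 39
LF_Task 8 = LS_Task 9 = 39; LS_Task 8 = 39−5 = 34
LF_Task 7 = LS_Task 9 = 39; LS_Task 7 = 39−12 = 27
LF_Task 6 = LS_Task 9 = 39; LS_Task 6 = 39−5 = 34
LF_Task 5 = LS_Task 9 = 39; LS_Task 5 = 39−8 = 31
LF_Task 4 = min(LS_Task 5=31, LS_Task 7=27) = 27; LS_Task 4 = 27−14 = 13
LF_Task 3 = min(LS_Task 5=31, LS_Task 6=34, LS_Task 7=27, LS_Task 9=39) = 27; LS_Task 3 = 27−8 = 19
LF_Task 2 = min(LS_Task 4=13, LS_Task 8=34) = 13; LS_Task 2 = 13−13 = 0
LF_Task 1 = min(LS_Task 3=19, LS_Task 4=13) = 13; LS_Task 1 = 13−12 = 1
Slack_Task 1 = LS_Task 1 − ES_Task 1 = 1 − 0 = 1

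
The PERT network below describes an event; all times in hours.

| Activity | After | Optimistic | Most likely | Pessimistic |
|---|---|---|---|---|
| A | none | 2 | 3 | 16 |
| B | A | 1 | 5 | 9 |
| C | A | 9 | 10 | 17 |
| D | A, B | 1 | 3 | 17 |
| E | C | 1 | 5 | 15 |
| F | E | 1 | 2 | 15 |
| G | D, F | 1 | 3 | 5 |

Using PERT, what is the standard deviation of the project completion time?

4.31 hours

te_A = (2 + 4·3 + 16)/6 = 30/6 = 5; σ²_A = ((16−2)/6)² = 5.444
te_B = (1 + 4·5 + 9)/6 = 30/6 = 5; σ²_B = ((9−1)/6)² = 1.778
te_C = (9 + 4·10 + 17)/6 = 66/6 = 11; σ²_C = ((17−9)/6)² = 1.778
te_D = (1 + 4·3 + 17)/6 = 30/6 = 5; σ²_D = ((17−1)/6)² = 7.111
te_E = (1 + 4·5 + 15)/6 = 36/6 = 6; σ²_E = ((15−1)/6)² = 5.444
te_F = (1 + 4·2 + 15)/6 = 24/6 = 4; σ²_F = ((15−1)/6)² = 5.444
te_G = (1 + 4·3 + 5)/6 = 18/6 = 3; σ²_G = ((5−1)/6)² = 0.444

Forward pass:
ES_A = 0; EF_A = 5
ES_B = 5; EF_B = 5+5 = 10
ES_C = 5; EF_C = 5+11 = 16
ES_D = max(EF_A=5, EF_B=10) = 10; EF_D = 10+5 = 15
ES_E = 16; EF_E = 16+6 = 22
ES_F = 22; EF_F = 22+4 = 26
ES_G = max(EF_D=15, EF_F=26) = 26; EF_G = 26+3 = 29
Expected project duration μ = 29 hours. Critical path: A → C → E → F → G.

Variance along critical path = 5.444 + 1.778 + 5.444 + 5.444 + 0.444 = 18.556
σ = √18.556 = 4.308 hours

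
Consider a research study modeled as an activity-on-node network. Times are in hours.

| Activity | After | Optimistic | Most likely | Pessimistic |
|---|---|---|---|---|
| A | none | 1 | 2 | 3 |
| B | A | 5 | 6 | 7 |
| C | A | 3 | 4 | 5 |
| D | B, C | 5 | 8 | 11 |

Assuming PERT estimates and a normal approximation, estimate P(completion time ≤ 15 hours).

te_A = (1 + 4·2 + 3)/6 = 12/6 = 2; σ²_A = ((3−1)/6)² = 0.111
te_B = (5 + 4·6 + 7)/6 = 36/6 = 6; σ²_B = ((7−5)/6)² = 0.111
te_C = (3 + 4·4 + 5)/6 = 24/6 = 4; σ²_C = ((5−3)/6)² = 0.111
te_D = (5 + 4·8 + 11)/6 = 48/6 = 8; σ²_D = ((11−5)/6)² = 1.000

Forward pass:
ES_A = 0; EF_A = 2
ES_B = 2; EF_B = 2+6 = 8
ES_C = 2; EF_C = 2+4 = 6
ES_D = max(EF_B=8, EF_C=6) = 8; EF_D = 8+8 = 16
Expected project duration μ = 16 hours. Critical path: A → B → D.

Variance along critical path = 0.111 + 0.111 + 1.000 = 1.222; σ = √1.222 = 1.106 hours.
Z = (15 − 16) / 1.106 = -0.905
P(T ≤ 15) = Φ(-0.905) ≈ 0.183

0.183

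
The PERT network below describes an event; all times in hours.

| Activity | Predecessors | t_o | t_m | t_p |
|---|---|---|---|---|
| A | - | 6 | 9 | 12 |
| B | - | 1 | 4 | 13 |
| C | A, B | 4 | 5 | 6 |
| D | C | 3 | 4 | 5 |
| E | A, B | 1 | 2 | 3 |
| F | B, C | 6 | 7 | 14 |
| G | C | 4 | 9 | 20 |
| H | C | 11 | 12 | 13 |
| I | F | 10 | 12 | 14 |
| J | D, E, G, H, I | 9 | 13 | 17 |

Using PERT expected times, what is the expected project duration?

47 hours

te_A = (6 + 4·9 + 12)/6 = 54/6 = 9
te_B = (1 + 4·4 + 13)/6 = 30/6 = 5
te_C = (4 + 4·5 + 6)/6 = 30/6 = 5
te_D = (3 + 4·4 + 5)/6 = 24/6 = 4
te_E = (1 + 4·2 + 3)/6 = 12/6 = 2
te_F = (6 + 4·7 + 14)/6 = 48/6 = 8
te_G = (4 + 4·9 + 20)/6 = 60/6 = 10
te_H = (11 + 4·12 + 13)/6 = 72/6 = 12
te_I = (10 + 4·12 + 14)/6 = 72/6 = 12
te_J = (9 + 4·13 + 17)/6 = 78/6 = 13

Forward pass:
ES_A = 0; EF_A = 9
ES_B = 0; EF_B = 5
ES_C = max(EF_A=9, EF_B=5) = 9; EF_C = 9+5 = 14
ES_D = 14; EF_D = 14+4 = 18
ES_E = max(EF_A=9, EF_B=5) = 9; EF_E = 9+2 = 11
ES_F = max(EF_B=5, EF_C=14) = 14; EF_F = 14+8 = 22
ES_G = 14; EF_G = 14+10 = 24
ES_H = 14; EF_H = 14+12 = 26
ES_I = 22; EF_I = 22+12 = 34
ES_J = max(EF_D=18, EF_E=11, EF_G=24, EF_H=26, EF_I=34) = 34; EF_J = 34+13 = 47
Expected project duration μ = 47 hours. Critical path: A → C → F → I → J.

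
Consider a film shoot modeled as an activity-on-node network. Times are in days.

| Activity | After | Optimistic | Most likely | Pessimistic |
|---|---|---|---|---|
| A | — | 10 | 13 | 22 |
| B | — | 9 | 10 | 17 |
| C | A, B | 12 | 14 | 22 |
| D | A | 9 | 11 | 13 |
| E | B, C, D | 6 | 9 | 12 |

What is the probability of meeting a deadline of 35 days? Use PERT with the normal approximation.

te_A = (10 + 4·13 + 22)/6 = 84/6 = 14; σ²_A = ((22−10)/6)² = 4.000
te_B = (9 + 4·10 + 17)/6 = 66/6 = 11; σ²_B = ((17−9)/6)² = 1.778
te_C = (12 + 4·14 + 22)/6 = 90/6 = 15; σ²_C = ((22−12)/6)² = 2.778
te_D = (9 + 4·11 + 13)/6 = 66/6 = 11; σ²_D = ((13−9)/6)² = 0.444
te_E = (6 + 4·9 + 12)/6 = 54/6 = 9; σ²_E = ((12−6)/6)² = 1.000

Forward pass:
ES_A = 0; EF_A = 14
ES_B = 0; EF_B = 11
ES_C = max(EF_A=14, EF_B=11) = 14; EF_C = 14+15 = 29
ES_D = 14; EF_D = 14+11 = 25
ES_E = max(EF_B=11, EF_C=29, EF_D=25) = 29; EF_E = 29+9 = 38
Expected project duration μ = 38 days. Critical path: A → C → E.

Variance along critical path = 4.000 + 2.778 + 1.000 = 7.778; σ = √7.778 = 2.789 days.
Z = (35 − 38) / 2.789 = -1.076
P(T ≤ 35) = Φ(-1.076) ≈ 0.141

0.141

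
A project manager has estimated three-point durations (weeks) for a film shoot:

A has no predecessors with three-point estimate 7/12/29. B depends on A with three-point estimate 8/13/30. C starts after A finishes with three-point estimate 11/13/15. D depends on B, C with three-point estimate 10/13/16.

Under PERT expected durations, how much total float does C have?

2 weeks

te_A = (7 + 4·12 + 29)/6 = 84/6 = 14
te_B = (8 + 4·13 + 30)/6 = 90/6 = 15
te_C = (11 + 4·13 + 15)/6 = 78/6 = 13
te_D = (10 + 4·13 + 16)/6 = 78/6 = 13

Forward pass:
ES_A = 0; EF_A = 14
ES_B = 14; EF_B = 14+15 = 29
ES_C = 14; EF_C = 14+13 = 27
ES_D = max(EF_B=29, EF_C=27) = 29; EF_D = 29+13 = 42
Expected project duration μ = 42 weeks. Critical path: A → B → D.

Backward pass:
LF_D = 42; LS_D = 42−13 = 29
LF_C = LS_D = 29; LS_C = 29−13 = 16
LF_B = LS_D = 29; LS_B = 29−15 = 14
LF_A = min(LS_B=14, LS_C=16) = 14; LS_A = 14−14 = 0
Slack_C = LS_C − ES_C = 16 − 14 = 2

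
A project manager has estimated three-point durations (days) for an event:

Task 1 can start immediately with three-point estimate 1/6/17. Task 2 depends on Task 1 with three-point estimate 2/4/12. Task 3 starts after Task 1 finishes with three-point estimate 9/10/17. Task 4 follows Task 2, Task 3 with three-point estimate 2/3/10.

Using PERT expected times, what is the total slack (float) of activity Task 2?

te_Task 1 = (1 + 4·6 + 17)/6 = 42/6 = 7
te_Task 2 = (2 + 4·4 + 12)/6 = 30/6 = 5
te_Task 3 = (9 + 4·10 + 17)/6 = 66/6 = 11
te_Task 4 = (2 + 4·3 + 10)/6 = 24/6 = 4

Forward pass:
ES_Task 1 = 0; EF_Task 1 = 7
ES_Task 2 = 7; EF_Task 2 = 7+5 = 12
ES_Task 3 = 7; EF_Task 3 = 7+11 = 18
ES_Task 4 = max(EF_Task 2=12, EF_Task 3=18) = 18; EF_Task 4 = 18+4 = 22
Expected project duration μ = 22 days. Critical path: Task 1 → Task 3 → Task 4.

Backward pass:
LF_Task 4 = 22; LS_Task 4 = 22−4 = 18
LF_Task 3 = LS_Task 4 = 18; LS_Task 3 = 18−11 = 7
LF_Task 2 = LS_Task 4 = 18; LS_Task 2 = 18−5 = 13
LF_Task 1 = min(LS_Task 2=13, LS_Task 3=7) = 7; LS_Task 1 = 7−7 = 0
Slack_Task 2 = LS_Task 2 − ES_Task 2 = 13 − 7 = 6

6 days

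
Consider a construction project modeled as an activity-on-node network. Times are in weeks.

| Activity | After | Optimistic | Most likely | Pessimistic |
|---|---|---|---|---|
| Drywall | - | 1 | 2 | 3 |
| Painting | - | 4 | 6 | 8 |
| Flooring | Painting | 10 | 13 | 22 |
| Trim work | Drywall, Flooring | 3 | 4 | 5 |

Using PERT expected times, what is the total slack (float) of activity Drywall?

te_Drywall = (1 + 4·2 + 3)/6 = 12/6 = 2
te_Painting = (4 + 4·6 + 8)/6 = 36/6 = 6
te_Flooring = (10 + 4·13 + 22)/6 = 84/6 = 14
te_Trim work = (3 + 4·4 + 5)/6 = 24/6 = 4

Forward pass:
ES_Drywall = 0; EF_Drywall = 2
ES_Painting = 0; EF_Painting = 6
ES_Flooring = 6; EF_Flooring = 6+14 = 20
ES_Trim work = max(EF_Drywall=2, EF_Flooring=20) = 20; EF_Trim work = 20+4 = 24
Expected project duration μ = 24 weeks. Critical path: Painting → Flooring → Trim work.

Backward pass:
LF_Trim work = 24; LS_Trim work = 24−4 = 20
LF_Flooring = LS_Trim work = 20; LS_Flooring = 20−14 = 6
LF_Painting = LS_Flooring = 6; LS_Painting = 6−6 = 0
LF_Drywall = LS_Trim work = 20; LS_Drywall = 20−2 = 18
Slack_Drywall = LS_Drywall − ES_Drywall = 18 − 0 = 18

18 weeks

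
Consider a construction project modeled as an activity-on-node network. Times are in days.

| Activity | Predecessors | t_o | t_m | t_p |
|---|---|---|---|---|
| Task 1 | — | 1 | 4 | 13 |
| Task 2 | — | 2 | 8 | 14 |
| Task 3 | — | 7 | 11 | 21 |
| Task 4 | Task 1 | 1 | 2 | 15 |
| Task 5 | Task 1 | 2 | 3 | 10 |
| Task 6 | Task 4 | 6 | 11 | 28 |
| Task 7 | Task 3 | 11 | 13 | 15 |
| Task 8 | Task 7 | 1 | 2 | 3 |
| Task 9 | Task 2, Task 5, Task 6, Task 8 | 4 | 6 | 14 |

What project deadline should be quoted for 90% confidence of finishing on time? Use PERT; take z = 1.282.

37.8 days

te_Task 1 = (1 + 4·4 + 13)/6 = 30/6 = 5; σ²_Task 1 = ((13−1)/6)² = 4.000
te_Task 2 = (2 + 4·8 + 14)/6 = 48/6 = 8; σ²_Task 2 = ((14−2)/6)² = 4.000
te_Task 3 = (7 + 4·11 + 21)/6 = 72/6 = 12; σ²_Task 3 = ((21−7)/6)² = 5.444
te_Task 4 = (1 + 4·2 + 15)/6 = 24/6 = 4; σ²_Task 4 = ((15−1)/6)² = 5.444
te_Task 5 = (2 + 4·3 + 10)/6 = 24/6 = 4; σ²_Task 5 = ((10−2)/6)² = 1.778
te_Task 6 = (6 + 4·11 + 28)/6 = 78/6 = 13; σ²_Task 6 = ((28−6)/6)² = 13.444
te_Task 7 = (11 + 4·13 + 15)/6 = 78/6 = 13; σ²_Task 7 = ((15−11)/6)² = 0.444
te_Task 8 = (1 + 4·2 + 3)/6 = 12/6 = 2; σ²_Task 8 = ((3−1)/6)² = 0.111
te_Task 9 = (4 + 4·6 + 14)/6 = 42/6 = 7; σ²_Task 9 = ((14−4)/6)² = 2.778

Forward pass:
ES_Task 1 = 0; EF_Task 1 = 5
ES_Task 2 = 0; EF_Task 2 = 8
ES_Task 3 = 0; EF_Task 3 = 12
ES_Task 4 = 5; EF_Task 4 = 5+4 = 9
ES_Task 5 = 5; EF_Task 5 = 5+4 = 9
ES_Task 6 = 9; EF_Task 6 = 9+13 = 22
ES_Task 7 = 12; EF_Task 7 = 12+13 = 25
ES_Task 8 = 25; EF_Task 8 = 25+2 = 27
ES_Task 9 = max(EF_Task 2=8, EF_Task 5=9, EF_Task 6=22, EF_Task 8=27) = 27; EF_Task 9 = 27+7 = 34
Expected project duration μ = 34 days. Critical path: Task 3 → Task 7 → Task 8 → Task 9.

Variance along critical path = 5.444 + 0.444 + 0.111 + 2.778 = 8.778; σ = 2.963 days.
D = μ + z·σ = 34 + 1.282·2.963 = 37.8 days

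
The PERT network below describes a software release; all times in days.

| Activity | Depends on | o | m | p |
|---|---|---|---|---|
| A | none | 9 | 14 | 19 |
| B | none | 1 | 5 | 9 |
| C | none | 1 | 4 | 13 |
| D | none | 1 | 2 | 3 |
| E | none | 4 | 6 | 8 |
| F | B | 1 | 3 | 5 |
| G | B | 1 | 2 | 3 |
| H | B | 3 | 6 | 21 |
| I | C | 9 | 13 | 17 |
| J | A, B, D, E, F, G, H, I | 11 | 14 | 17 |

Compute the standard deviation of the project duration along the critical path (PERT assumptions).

te_A = (9 + 4·14 + 19)/6 = 84/6 = 14; σ²_A = ((19−9)/6)² = 2.778
te_B = (1 + 4·5 + 9)/6 = 30/6 = 5; σ²_B = ((9−1)/6)² = 1.778
te_C = (1 + 4·4 + 13)/6 = 30/6 = 5; σ²_C = ((13−1)/6)² = 4.000
te_D = (1 + 4·2 + 3)/6 = 12/6 = 2; σ²_D = ((3−1)/6)² = 0.111
te_E = (4 + 4·6 + 8)/6 = 36/6 = 6; σ²_E = ((8−4)/6)² = 0.444
te_F = (1 + 4·3 + 5)/6 = 18/6 = 3; σ²_F = ((5−1)/6)² = 0.444
te_G = (1 + 4·2 + 3)/6 = 12/6 = 2; σ²_G = ((3−1)/6)² = 0.111
te_H = (3 + 4·6 + 21)/6 = 48/6 = 8; σ²_H = ((21−3)/6)² = 9.000
te_I = (9 + 4·13 + 17)/6 = 78/6 = 13; σ²_I = ((17−9)/6)² = 1.778
te_J = (11 + 4·14 + 17)/6 = 84/6 = 14; σ²_J = ((17−11)/6)² = 1.000

Forward pass:
ES_A = 0; EF_A = 14
ES_B = 0; EF_B = 5
ES_C = 0; EF_C = 5
ES_D = 0; EF_D = 2
ES_E = 0; EF_E = 6
ES_F = 5; EF_F = 5+3 = 8
ES_G = 5; EF_G = 5+2 = 7
ES_H = 5; EF_H = 5+8 = 13
ES_I = 5; EF_I = 5+13 = 18
ES_J = max(EF_A=14, EF_B=5, EF_D=2, EF_E=6, EF_F=8, EF_G=7, EF_H=13, EF_I=18) = 18; EF_J = 18+14 = 32
Expected project duration μ = 32 days. Critical path: C → I → J.

Variance along critical path = 4.000 + 1.778 + 1.000 = 6.778
σ = √6.778 = 2.603 days

2.60 days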